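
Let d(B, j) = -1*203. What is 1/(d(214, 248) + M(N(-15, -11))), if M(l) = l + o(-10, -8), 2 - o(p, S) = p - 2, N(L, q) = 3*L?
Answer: -1/234 ≈ -0.0042735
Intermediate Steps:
d(B, j) = -203
o(p, S) = 4 - p (o(p, S) = 2 - (p - 2) = 2 - (-2 + p) = 2 + (2 - p) = 4 - p)
M(l) = 14 + l (M(l) = l + (4 - 1*(-10)) = l + (4 + 10) = l + 14 = 14 + l)
1/(d(214, 248) + M(N(-15, -11))) = 1/(-203 + (14 + 3*(-15))) = 1/(-203 + (14 - 45)) = 1/(-203 - 31) = 1/(-234) = -1/234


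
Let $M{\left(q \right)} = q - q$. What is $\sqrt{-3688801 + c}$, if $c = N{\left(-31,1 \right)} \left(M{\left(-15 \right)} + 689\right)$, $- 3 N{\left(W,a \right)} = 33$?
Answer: $2 i \sqrt{924095} \approx 1922.6 i$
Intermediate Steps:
$M{\left(q \right)} = 0$
$N{\left(W,a \right)} = -11$ ($N{\left(W,a \right)} = \left(- \frac{1}{3}\right) 33 = -11$)
$c = -7579$ ($c = - 11 \left(0 + 689\right) = \left(-11\right) 689 = -7579$)
$\sqrt{-3688801 + c} = \sqrt{-3688801 - 7579} = \sqrt{-3696380} = 2 i \sqrt{924095}$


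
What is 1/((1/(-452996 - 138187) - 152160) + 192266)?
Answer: 591183/23709985397 ≈ 2.4934e-5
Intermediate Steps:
1/((1/(-452996 - 138187) - 152160) + 192266) = 1/((1/(-591183) - 152160) + 192266) = 1/((-1/591183 - 152160) + 192266) = 1/(-89954405281/591183 + 192266) = 1/(23709985397/591183) = 591183/23709985397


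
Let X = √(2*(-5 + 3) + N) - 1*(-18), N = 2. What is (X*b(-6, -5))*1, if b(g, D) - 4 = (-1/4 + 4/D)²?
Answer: 18369/200 + 2041*I*√2/400 ≈ 91.845 + 7.216*I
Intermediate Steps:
b(g, D) = 4 + (-¼ + 4/D)² (b(g, D) = 4 + (-1/4 + 4/D)² = 4 + (-1*¼ + 4/D)² = 4 + (-¼ + 4/D)²)
X = 18 + I*√2 (X = √(2*(-5 + 3) + 2) - 1*(-18) = √(2*(-2) + 2) + 18 = √(-4 + 2) + 18 = √(-2) + 18 = I*√2 + 18 = 18 + I*√2 ≈ 18.0 + 1.4142*I)
(X*b(-6, -5))*1 = ((18 + I*√2)*(4 + (1/16)*(-16 - 5)²/(-5)²))*1 = ((18 + I*√2)*(4 + (1/16)*(1/25)*(-21)²))*1 = ((18 + I*√2)*(4 + (1/16)*(1/25)*441))*1 = ((18 + I*√2)*(4 + 441/400))*1 = ((18 + I*√2)*(2041/400))*1 = (18369/200 + 2041*I*√2/400)*1 = 18369/200 + 2041*I*√2/400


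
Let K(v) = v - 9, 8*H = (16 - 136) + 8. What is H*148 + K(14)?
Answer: -2067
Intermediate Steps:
H = -14 (H = ((16 - 136) + 8)/8 = (-120 + 8)/8 = (1/8)*(-112) = -14)
K(v) = -9 + v
H*148 + K(14) = -14*148 + (-9 + 14) = -2072 + 5 = -2067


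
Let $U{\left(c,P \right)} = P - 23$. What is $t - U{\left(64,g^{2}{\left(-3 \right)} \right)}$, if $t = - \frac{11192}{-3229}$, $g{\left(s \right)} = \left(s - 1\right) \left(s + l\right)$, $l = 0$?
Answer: $- \frac{379517}{3229} \approx -117.53$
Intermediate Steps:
$g{\left(s \right)} = s \left(-1 + s\right)$ ($g{\left(s \right)} = \left(s - 1\right) \left(s + 0\right) = \left(-1 + s\right) s = s \left(-1 + s\right)$)
$U{\left(c,P \right)} = -23 + P$ ($U{\left(c,P \right)} = P - 23 = -23 + P$)
$t = \frac{11192}{3229}$ ($t = \left(-11192\right) \left(- \frac{1}{3229}\right) = \frac{11192}{3229} \approx 3.4661$)
$t - U{\left(64,g^{2}{\left(-3 \right)} \right)} = \frac{11192}{3229} - \left(-23 + \left(- 3 \left(-1 - 3\right)\right)^{2}\right) = \frac{11192}{3229} - \left(-23 + \left(\left(-3\right) \left(-4\right)\right)^{2}\right) = \frac{11192}{3229} - \left(-23 + 12^{2}\right) = \frac{11192}{3229} - \left(-23 + 144\right) = \frac{11192}{3229} - 121 = - \frac{379517}{3229}$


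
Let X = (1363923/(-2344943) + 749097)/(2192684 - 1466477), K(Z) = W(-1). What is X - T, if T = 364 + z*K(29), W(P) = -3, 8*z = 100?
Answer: -369496559679719/1135276014134 ≈ -325.47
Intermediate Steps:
z = 25/2 (z = (⅛)*100 = 25/2 ≈ 12.500)
K(Z) = -3
T = 653/2 (T = 364 + (25/2)*(-3) = 364 - 75/2 = 653/2 ≈ 326.50)
X = 585529467516/567638007067 (X = (1363923*(-1/2344943) + 749097)/726207 = (-1363923/2344943 + 749097)*(1/726207) = (1756588402548/2344943)*(1/726207) = 585529467516/567638007067 ≈ 1.0315)
X - T = 585529467516/567638007067 - 1*653/2 = 585529467516/567638007067 - 653/2 = -369496559679719/1135276014134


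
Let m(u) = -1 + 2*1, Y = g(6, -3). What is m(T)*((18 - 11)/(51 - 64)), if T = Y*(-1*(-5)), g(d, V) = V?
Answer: -7/13 ≈ -0.53846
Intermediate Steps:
Y = -3
T = -15 (T = -(-3)*(-5) = -3*5 = -15)
m(u) = 1 (m(u) = -1 + 2 = 1)
m(T)*((18 - 11)/(51 - 64)) = 1*((18 - 11)/(51 - 64)) = 1*(7/(-13)) = 1*(7*(-1/13)) = 1*(-7/13) = -7/13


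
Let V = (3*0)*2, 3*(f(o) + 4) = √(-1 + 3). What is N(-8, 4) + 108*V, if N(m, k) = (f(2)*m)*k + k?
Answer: 132 - 32*√2/3 ≈ 116.92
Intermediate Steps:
f(o) = -4 + √2/3 (f(o) = -4 + √(-1 + 3)/3 = -4 + √2/3)
N(m, k) = k + k*m*(-4 + √2/3) (N(m, k) = ((-4 + √2/3)*m)*k + k = (m*(-4 + √2/3))*k + k = k*m*(-4 + √2/3) + k = k + k*m*(-4 + √2/3))
V = 0 (V = 0*2 = 0)
N(-8, 4) + 108*V = -⅓*4*(-3 - 8*(12 - √2)) + 108*0 = -⅓*4*(-3 + (-96 + 8*√2)) + 0 = -⅓*4*(-99 + 8*√2) + 0 = (132 - 32*√2/3) + 0 = 132 - 32*√2/3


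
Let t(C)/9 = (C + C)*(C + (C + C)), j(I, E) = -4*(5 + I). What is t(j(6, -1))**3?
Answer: 1142608205021184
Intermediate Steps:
j(I, E) = -20 - 4*I
t(C) = 54*C**2 (t(C) = 9*((C + C)*(C + (C + C))) = 9*((2*C)*(C + 2*C)) = 9*((2*C)*(3*C)) = 9*(6*C**2) = 54*C**2)
t(j(6, -1))**3 = (54*(-20 - 4*6)**2)**3 = (54*(-20 - 24)**2)**3 = (54*(-44)**2)**3 = (54*1936)**3 = 104544**3 = 1142608205021184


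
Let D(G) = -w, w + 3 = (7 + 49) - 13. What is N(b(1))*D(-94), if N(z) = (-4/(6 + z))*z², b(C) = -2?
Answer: 160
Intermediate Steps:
w = 40 (w = -3 + ((7 + 49) - 13) = -3 + (56 - 13) = -3 + 43 = 40)
N(z) = -4*z²/(6 + z)
D(G) = -40 (D(G) = -1*40 = -40)
N(b(1))*D(-94) = -4*(-2)²/(6 - 2)*(-40) = -4*4/4*(-40) = -4*4*¼*(-40) = -4*(-40) = 160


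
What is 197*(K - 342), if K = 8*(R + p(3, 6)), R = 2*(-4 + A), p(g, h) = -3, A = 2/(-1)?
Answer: -91014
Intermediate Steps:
A = -2 (A = 2*(-1) = -2)
R = -12 (R = 2*(-4 - 2) = 2*(-6) = -12)
K = -120 (K = 8*(-12 - 3) = 8*(-15) = -120)
197*(K - 342) = 197*(-120 - 342) = 197*(-462) = -91014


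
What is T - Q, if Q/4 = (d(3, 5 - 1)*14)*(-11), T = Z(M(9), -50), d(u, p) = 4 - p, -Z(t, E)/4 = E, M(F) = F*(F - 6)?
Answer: 200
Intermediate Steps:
M(F) = F*(-6 + F)
Z(t, E) = -4*E
T = 200 (T = -4*(-50) = 200)
Q = 0 (Q = 4*(((4 - (5 - 1))*14)*(-11)) = 4*(((4 - 1*4)*14)*(-11)) = 4*(((4 - 4)*14)*(-11)) = 4*((0*14)*(-11)) = 4*(0*(-11)) = 4*0 = 0)
T - Q = 200 - 1*0 = 200 + 0 = 200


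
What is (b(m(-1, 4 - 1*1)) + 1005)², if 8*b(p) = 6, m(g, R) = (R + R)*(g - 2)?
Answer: 16184529/16 ≈ 1.0115e+6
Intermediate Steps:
m(g, R) = 2*R*(-2 + g) (m(g, R) = (2*R)*(-2 + g) = 2*R*(-2 + g))
b(p) = ¾ (b(p) = (⅛)*6 = ¾)
(b(m(-1, 4 - 1*1)) + 1005)² = (¾ + 1005)² = (4023/4)² = 16184529/16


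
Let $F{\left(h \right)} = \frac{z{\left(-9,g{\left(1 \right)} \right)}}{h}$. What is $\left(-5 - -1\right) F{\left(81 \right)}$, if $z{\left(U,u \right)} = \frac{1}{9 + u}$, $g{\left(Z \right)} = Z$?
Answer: $- \frac{2}{405} \approx -0.0049383$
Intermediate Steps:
$F{\left(h \right)} = \frac{1}{10 h}$ ($F{\left(h \right)} = \frac{1}{\left(9 + 1\right) h} = \frac{1}{10 h}$)
$\left(-5 - -1\right) F{\left(81 \right)} = \left(-5 - -1\right) \frac{1}{10 \cdot 81} = \left(-5 + 1\right) \frac{1}{10} \cdot \frac{1}{81} = \left(-4\right) \frac{1}{810} = - \frac{2}{405}$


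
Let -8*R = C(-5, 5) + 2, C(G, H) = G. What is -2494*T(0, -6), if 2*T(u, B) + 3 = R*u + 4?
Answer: -1247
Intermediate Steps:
R = 3/8 (R = -(-5 + 2)/8 = -⅛*(-3) = 3/8 ≈ 0.37500)
T(u, B) = ½ + 3*u/16 (T(u, B) = -3/2 + (3*u/8 + 4)/2 = -3/2 + (4 + 3*u/8)/2 = -3/2 + (2 + 3*u/16) = ½ + 3*u/16)
-2494*T(0, -6) = -2494*(½ + (3/16)*0) = -2494*(½ + 0) = -2494*½ = -1247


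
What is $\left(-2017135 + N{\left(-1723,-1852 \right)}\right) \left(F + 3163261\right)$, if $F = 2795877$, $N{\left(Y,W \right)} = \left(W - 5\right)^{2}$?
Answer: $8529397647332$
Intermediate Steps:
$N{\left(Y,W \right)} = \left(-5 + W\right)^{2}$
$\left(-2017135 + N{\left(-1723,-1852 \right)}\right) \left(F + 3163261\right) = \left(-2017135 + \left(-5 - 1852\right)^{2}\right) \left(2795877 + 3163261\right) = \left(-2017135 + \left(-1857\right)^{2}\right) 5959138 = \left(-2017135 + 3448449\right) 5959138 = 1431314 \cdot 5959138 = 8529397647332$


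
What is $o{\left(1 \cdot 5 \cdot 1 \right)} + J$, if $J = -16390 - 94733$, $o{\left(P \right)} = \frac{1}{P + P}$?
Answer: $- \frac{1111229}{10} \approx -1.1112 \cdot 10^{5}$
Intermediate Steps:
$o{\left(P \right)} = \frac{1}{2 P}$
$J = -111123$ ($J = -16390 - 94733 = -111123$)
$o{\left(1 \cdot 5 \cdot 1 \right)} + J = \frac{1}{2 \cdot 1 \cdot 5 \cdot 1} - 111123 = \frac{1}{2 \cdot 5 \cdot 1} - 111123 = \frac{1}{2 \cdot 5} - 111123 = \frac{1}{2} \cdot \frac{1}{5} - 111123 = \frac{1}{10} - 111123 = - \frac{1111229}{10}$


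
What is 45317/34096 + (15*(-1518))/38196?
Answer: 26515617/36175856 ≈ 0.73296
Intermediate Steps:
45317/34096 + (15*(-1518))/38196 = 45317*(1/34096) - 22770*1/38196 = 45317/34096 - 1265/2122 = 26515617/36175856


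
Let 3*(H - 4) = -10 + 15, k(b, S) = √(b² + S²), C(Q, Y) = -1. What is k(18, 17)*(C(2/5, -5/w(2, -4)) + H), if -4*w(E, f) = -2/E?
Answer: 14*√613/3 ≈ 115.54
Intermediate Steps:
w(E, f) = 1/(2*E) (w(E, f) = -(-1)/(2*E) = 1/(2*E))
k(b, S) = √(S² + b²)
H = 17/3 (H = 4 + (-10 + 15)/3 = 4 + (⅓)*5 = 4 + 5/3 = 17/3 ≈ 5.6667)
k(18, 17)*(C(2/5, -5/w(2, -4)) + H) = √(17² + 18²)*(-1 + 17/3) = √(289 + 324)*(14/3) = √613*(14/3) = 14*√613/3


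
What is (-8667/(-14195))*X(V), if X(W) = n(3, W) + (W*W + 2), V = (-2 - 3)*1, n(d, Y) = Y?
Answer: 190674/14195 ≈ 13.432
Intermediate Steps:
V = -5 (V = -5*1 = -5)
X(W) = 2 + W + W**2 (X(W) = W + (W*W + 2) = W + (W**2 + 2) = W + (2 + W**2) = 2 + W + W**2)
(-8667/(-14195))*X(V) = (-8667/(-14195))*(2 - 5 + (-5)**2) = (-8667*(-1/14195))*(2 - 5 + 25) = (8667/14195)*22 = 190674/14195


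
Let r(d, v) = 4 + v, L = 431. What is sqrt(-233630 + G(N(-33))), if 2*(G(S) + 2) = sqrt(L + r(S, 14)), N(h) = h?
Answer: sqrt(-934528 + 2*sqrt(449))/2 ≈ 483.34*I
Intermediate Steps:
G(S) = -2 + sqrt(449)/2 (G(S) = -2 + sqrt(431 + (4 + 14))/2 = -2 + sqrt(431 + 18)/2 = -2 + sqrt(449)/2)
sqrt(-233630 + G(N(-33))) = sqrt(-233630 + (-2 + sqrt(449)/2)) = sqrt(-233632 + sqrt(449)/2)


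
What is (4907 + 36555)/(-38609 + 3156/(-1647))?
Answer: -22762638/21197393 ≈ -1.0738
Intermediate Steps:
(4907 + 36555)/(-38609 + 3156/(-1647)) = 41462/(-38609 + 3156*(-1/1647)) = 41462/(-38609 - 1052/549) = 41462/(-21197393/549) = 41462*(-549/21197393) = -22762638/21197393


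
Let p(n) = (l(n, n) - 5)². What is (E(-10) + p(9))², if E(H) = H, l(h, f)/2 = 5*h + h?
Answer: 112338801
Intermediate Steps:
l(h, f) = 12*h (l(h, f) = 2*(5*h + h) = 2*(6*h) = 12*h)
p(n) = (-5 + 12*n)² (p(n) = (12*n - 5)² = (-5 + 12*n)²)
(E(-10) + p(9))² = (-10 + (-5 + 12*9)²)² = (-10 + (-5 + 108)²)² = (-10 + 103²)² = (-10 + 10609)² = 10599² = 112338801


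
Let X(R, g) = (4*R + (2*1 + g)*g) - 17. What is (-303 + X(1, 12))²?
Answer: 21904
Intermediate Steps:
X(R, g) = -17 + 4*R + g*(2 + g) (X(R, g) = (4*R + (2 + g)*g) - 17 = (4*R + g*(2 + g)) - 17 = -17 + 4*R + g*(2 + g))
(-303 + X(1, 12))² = (-303 + (-17 + 12² + 2*12 + 4*1))² = (-303 + (-17 + 144 + 24 + 4))² = (-303 + 155)² = (-148)² = 21904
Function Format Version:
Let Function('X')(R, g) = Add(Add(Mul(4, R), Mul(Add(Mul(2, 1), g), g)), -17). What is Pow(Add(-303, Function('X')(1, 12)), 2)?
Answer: 21904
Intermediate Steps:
Function('X')(R, g) = Add(-17, Mul(4, R), Mul(g, Add(2, g))) (Function('X')(R, g) = Add(Add(Mul(4, R), Mul(Add(2, g), g)), -17) = Add(Add(Mul(4, R), Mul(g, Add(2, g))), -17) = Add(-17, Mul(4, R), Mul(g, Add(2, g))))
Pow(Add(-303, Function('X')(1, 12)), 2) = Pow(Add(-303, Add(-17, Pow(12, 2), Mul(2, 12), Mul(4, 1))), 2) = Pow(Add(-303, Add(-17, 144, 24, 4)), 2) = Pow(Add(-303, 155), 2) = Pow(-148, 2) = 21904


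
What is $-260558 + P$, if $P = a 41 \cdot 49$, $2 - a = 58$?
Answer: $-373062$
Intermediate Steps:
$a = -56$ ($a = 2 - 58 = -56$)
$P = -112504$ ($P = \left(-56\right) 41 \cdot 49 = \left(-2296\right) 49 = -112504$)
$-260558 + P = -260558 - 112504 = -373062$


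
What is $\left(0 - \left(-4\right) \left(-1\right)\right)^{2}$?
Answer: $16$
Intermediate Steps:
$\left(0 - \left(-4\right) \left(-1\right)\right)^{2} = \left(0 - 4\right)^{2} = \left(-4\right)^{2} = 16$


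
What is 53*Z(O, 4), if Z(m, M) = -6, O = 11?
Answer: -318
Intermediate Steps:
53*Z(O, 4) = 53*(-6) = -318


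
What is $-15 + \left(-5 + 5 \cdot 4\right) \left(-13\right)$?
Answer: $-210$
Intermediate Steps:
$-15 + \left(-5 + 5 \cdot 4\right) \left(-13\right) = -15 + \left(-5 + 20\right) \left(-13\right) = -15 + 15 \left(-13\right) = -15 - 195 = -210$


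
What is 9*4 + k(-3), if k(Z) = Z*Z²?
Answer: 9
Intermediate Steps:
k(Z) = Z³
9*4 + k(-3) = 9*4 + (-3)³ = 36 - 27 = 9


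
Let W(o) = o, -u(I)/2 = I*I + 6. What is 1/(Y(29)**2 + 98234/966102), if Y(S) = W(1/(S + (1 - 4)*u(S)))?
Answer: 12618413281371/1283050523608 ≈ 9.8347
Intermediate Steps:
u(I) = -12 - 2*I**2 (u(I) = -2*(I*I + 6) = -2*(I**2 + 6) = -2*(6 + I**2) = -12 - 2*I**2)
Y(S) = 1/(36 + S + 6*S**2) (Y(S) = 1/(S + (1 - 4)*(-12 - 2*S**2)) = 1/(S - 3*(-12 - 2*S**2)) = 1/(S + (36 + 6*S**2)) = 1/(36 + S + 6*S**2))
1/(Y(29)**2 + 98234/966102) = 1/((1/(36 + 29 + 6*29**2))**2 + 98234/966102) = 1/((1/(36 + 29 + 6*841))**2 + 98234*(1/966102)) = 1/((1/(36 + 29 + 5046))**2 + 49117/483051) = 1/((1/5111)**2 + 49117/483051) = 1/(1/26122321 + 49117/483051) = 1/(1283050523608/12618413281371) = 12618413281371/1283050523608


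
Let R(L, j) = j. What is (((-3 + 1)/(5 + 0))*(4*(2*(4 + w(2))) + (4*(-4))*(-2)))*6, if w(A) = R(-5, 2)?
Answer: -192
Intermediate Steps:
w(A) = 2
(((-3 + 1)/(5 + 0))*(4*(2*(4 + w(2))) + (4*(-4))*(-2)))*6 = (((-3 + 1)/(5 + 0))*(4*(2*(4 + 2)) + (4*(-4))*(-2)))*6 = ((-2/5)*(4*(2*6) - 16*(-2)))*6 = ((-2*⅕)*(4*12 + 32))*6 = -2*(48 + 32)/5*6 = -⅖*80*6 = -32*6 = -192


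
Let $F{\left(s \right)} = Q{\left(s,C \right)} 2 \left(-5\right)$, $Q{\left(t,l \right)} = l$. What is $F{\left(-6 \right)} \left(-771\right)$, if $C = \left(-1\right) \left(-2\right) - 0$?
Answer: $15420$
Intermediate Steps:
$C = 2$ ($C = 2 + 0 = 2$)
$F{\left(s \right)} = -20$ ($F{\left(s \right)} = 2 \cdot 2 \left(-5\right) = 4 \left(-5\right) = -20$)
$F{\left(-6 \right)} \left(-771\right) = \left(-20\right) \left(-771\right) = 15420$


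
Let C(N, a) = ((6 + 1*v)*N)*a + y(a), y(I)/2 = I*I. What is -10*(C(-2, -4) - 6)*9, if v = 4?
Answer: -9540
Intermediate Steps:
y(I) = 2*I**2 (y(I) = 2*(I*I) = 2*I**2)
C(N, a) = 2*a**2 + 10*N*a (C(N, a) = ((6 + 1*4)*N)*a + 2*a**2 = ((6 + 4)*N)*a + 2*a**2 = (10*N)*a + 2*a**2 = 10*N*a + 2*a**2 = 2*a**2 + 10*N*a)
-10*(C(-2, -4) - 6)*9 = -10*(2*(-4)*(-4 + 5*(-2)) - 6)*9 = -10*(2*(-4)*(-4 - 10) - 6)*9 = -10*(2*(-4)*(-14) - 6)*9 = -10*(112 - 6)*9 = -1060*9 = -10*954 = -9540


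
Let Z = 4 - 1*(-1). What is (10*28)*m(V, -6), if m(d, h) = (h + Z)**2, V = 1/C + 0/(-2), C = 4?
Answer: 280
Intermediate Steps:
Z = 5 (Z = 4 + 1 = 5)
V = 1/4 (V = 1/4 + 0/(-2) = 1*(1/4) + 0*(-1/2) = 1/4 + 0 = 1/4 ≈ 0.25000)
m(d, h) = (5 + h)**2 (m(d, h) = (h + 5)**2 = (5 + h)**2)
(10*28)*m(V, -6) = (10*28)*(5 - 6)**2 = 280*(-1)**2 = 280*1 = 280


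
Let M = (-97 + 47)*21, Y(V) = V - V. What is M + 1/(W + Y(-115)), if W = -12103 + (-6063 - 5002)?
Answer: -24326401/23168 ≈ -1050.0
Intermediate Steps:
Y(V) = 0
W = -23168 (W = -12103 - 11065 = -23168)
M = -1050 (M = -50*21 = -1050)
M + 1/(W + Y(-115)) = -1050 + 1/(-23168 + 0) = -1050 + 1/(-23168) = -1050 - 1/23168 = -24326401/23168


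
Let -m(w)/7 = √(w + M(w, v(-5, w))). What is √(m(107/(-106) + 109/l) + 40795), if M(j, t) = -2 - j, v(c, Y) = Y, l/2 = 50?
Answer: √(40795 - 7*I*√2) ≈ 201.98 - 0.025*I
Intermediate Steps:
l = 100 (l = 2*50 = 100)
m(w) = -7*I*√2 (m(w) = -7*√(w + (-2 - w)) = -7*I*√2)
√(m(107/(-106) + 109/l) + 40795) = √(-7*I*√2 + 40795) = √(40795 - 7*I*√2)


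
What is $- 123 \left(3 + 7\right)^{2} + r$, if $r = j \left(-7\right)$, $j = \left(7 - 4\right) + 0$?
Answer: $-12321$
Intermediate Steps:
$j = 3$ ($j = 3 + 0 = 3$)
$r = -21$ ($r = 3 \left(-7\right) = -21$)
$- 123 \left(3 + 7\right)^{2} + r = - 123 \left(3 + 7\right)^{2} - 21 = - 123 \cdot 10^{2} - 21 = \left(-123\right) 100 - 21 = -12300 - 21 = -12321$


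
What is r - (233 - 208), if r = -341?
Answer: -366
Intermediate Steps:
r - (233 - 208) = -341 - (233 - 208) = -341 - 1*25 = -341 - 25 = -366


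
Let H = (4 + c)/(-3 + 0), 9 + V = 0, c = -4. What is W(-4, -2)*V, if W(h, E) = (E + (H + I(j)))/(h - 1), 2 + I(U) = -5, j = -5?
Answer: -81/5 ≈ -16.200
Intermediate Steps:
I(U) = -7 (I(U) = -2 - 5 = -7)
V = -9 (V = -9 + 0 = -9)
H = 0 (H = (4 - 4)/(-3 + 0) = 0/(-3) = 0*(-⅓) = 0)
W(h, E) = (-7 + E)/(-1 + h) (W(h, E) = (E + (0 - 7))/(h - 1) = (E - 7)/(-1 + h) = (-7 + E)/(-1 + h))
W(-4, -2)*V = ((-7 - 2)/(-1 - 4))*(-9) = (-9/(-5))*(-9) = -⅕*(-9)*(-9) = (9/5)*(-9) = -81/5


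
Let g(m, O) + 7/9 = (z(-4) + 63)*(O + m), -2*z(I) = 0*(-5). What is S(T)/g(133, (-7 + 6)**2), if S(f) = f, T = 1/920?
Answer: 9/69893320 ≈ 1.2877e-7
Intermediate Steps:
z(I) = 0 (z(I) = -0*(-5) = -1/2*0 = 0)
T = 1/920 ≈ 0.0010870
g(m, O) = -7/9 + 63*O + 63*m (g(m, O) = -7/9 + (0 + 63)*(O + m) = -7/9 + 63*(O + m) = -7/9 + (63*O + 63*m) = -7/9 + 63*O + 63*m)
S(T)/g(133, (-7 + 6)**2) = 1/(920*(-7/9 + 63*(-7 + 6)**2 + 63*133)) = 1/(920*(-7/9 + 63*(-1)**2 + 8379)) = 1/(920*(-7/9 + 63*1 + 8379)) = 1/(920*(-7/9 + 63 + 8379)) = 1/(920*(75971/9)) = (1/920)*(9/75971) = 9/69893320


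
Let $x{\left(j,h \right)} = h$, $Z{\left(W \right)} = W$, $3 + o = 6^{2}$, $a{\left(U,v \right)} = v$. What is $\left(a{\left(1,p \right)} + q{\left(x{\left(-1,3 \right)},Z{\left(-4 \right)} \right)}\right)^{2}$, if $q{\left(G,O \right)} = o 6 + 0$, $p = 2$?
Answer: $40000$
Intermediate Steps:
$o = 33$ ($o = -3 + 6^{2} = -3 + 36 = 33$)
$q{\left(G,O \right)} = 198$ ($q{\left(G,O \right)} = 33 \cdot 6 + 0 = 198 + 0 = 198$)
$\left(a{\left(1,p \right)} + q{\left(x{\left(-1,3 \right)},Z{\left(-4 \right)} \right)}\right)^{2} = \left(2 + 198\right)^{2} = 200^{2} = 40000$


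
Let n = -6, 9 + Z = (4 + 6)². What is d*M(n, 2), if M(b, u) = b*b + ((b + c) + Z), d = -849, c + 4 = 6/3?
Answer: -101031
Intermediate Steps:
c = -2 (c = -4 + 6/3 = -4 + 6*(⅓) = -4 + 2 = -2)
Z = 91 (Z = -9 + (4 + 6)² = -9 + 10² = -9 + 100 = 91)
M(b, u) = 89 + b + b² (M(b, u) = b*b + ((b - 2) + 91) = b² + ((-2 + b) + 91) = b² + (89 + b) = 89 + b + b²)
d*M(n, 2) = -849*(89 - 6 + (-6)²) = -849*(89 - 6 + 36) = -849*119 = -101031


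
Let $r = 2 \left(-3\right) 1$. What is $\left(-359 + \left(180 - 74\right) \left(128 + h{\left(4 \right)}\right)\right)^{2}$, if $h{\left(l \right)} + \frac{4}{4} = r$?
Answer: $155426089$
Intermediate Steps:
$r = -6$ ($r = \left(-6\right) 1 = -6$)
$h{\left(l \right)} = -7$ ($h{\left(l \right)} = -1 - 6 = -7$)
$\left(-359 + \left(180 - 74\right) \left(128 + h{\left(4 \right)}\right)\right)^{2} = \left(-359 + \left(180 - 74\right) \left(128 - 7\right)\right)^{2} = \left(-359 + 106 \cdot 121\right)^{2} = \left(-359 + 12826\right)^{2} = 12467^{2} = 155426089$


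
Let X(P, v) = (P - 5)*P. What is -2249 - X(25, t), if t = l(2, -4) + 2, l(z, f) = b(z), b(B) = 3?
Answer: -2749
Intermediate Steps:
l(z, f) = 3
t = 5 (t = 3 + 2 = 5)
X(P, v) = P*(-5 + P) (X(P, v) = (-5 + P)*P = P*(-5 + P))
-2249 - X(25, t) = -2249 - 25*(-5 + 25) = -2249 - 25*20 = -2249 - 1*500 = -2249 - 500 = -2749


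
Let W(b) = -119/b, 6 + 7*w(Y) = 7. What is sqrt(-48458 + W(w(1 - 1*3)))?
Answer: I*sqrt(49291) ≈ 222.02*I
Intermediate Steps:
w(Y) = 1/7 (w(Y) = -6/7 + (1/7)*7 = -6/7 + 1 = 1/7)
sqrt(-48458 + W(w(1 - 1*3))) = sqrt(-48458 - 119/1/7) = sqrt(-48458 - 119*7) = sqrt(-48458 - 833) = sqrt(-49291) = I*sqrt(49291)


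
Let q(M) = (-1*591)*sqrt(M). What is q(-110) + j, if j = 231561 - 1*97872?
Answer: 133689 - 591*I*sqrt(110) ≈ 1.3369e+5 - 6198.5*I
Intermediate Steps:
q(M) = -591*sqrt(M)
j = 133689 (j = 231561 - 97872 = 133689)
q(-110) + j = -591*I*sqrt(110) + 133689 = 133689 - 591*I*sqrt(110)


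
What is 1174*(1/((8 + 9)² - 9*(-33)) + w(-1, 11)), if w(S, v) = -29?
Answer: -9974891/293 ≈ -34044.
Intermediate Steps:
1174*(1/((8 + 9)² - 9*(-33)) + w(-1, 11)) = 1174*(1/((8 + 9)² - 9*(-33)) - 29) = 1174*(1/(17² + 297) - 29) = 1174*(1/(289 + 297) - 29) = 1174*(1/586 - 29) = 1174*(-16993/586) = -9974891/293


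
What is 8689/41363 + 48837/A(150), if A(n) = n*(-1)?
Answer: -672913827/2068150 ≈ -325.37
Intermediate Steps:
A(n) = -n
8689/41363 + 48837/A(150) = 8689/41363 + 48837/((-1*150)) = 8689*(1/41363) + 48837/(-150) = 8689/41363 + 48837*(-1/150) = 8689/41363 - 16279/50 = -672913827/2068150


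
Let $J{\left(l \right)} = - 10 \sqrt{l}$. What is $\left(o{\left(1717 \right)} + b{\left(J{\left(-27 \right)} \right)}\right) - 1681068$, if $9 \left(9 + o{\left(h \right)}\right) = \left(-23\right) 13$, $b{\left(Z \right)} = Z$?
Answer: $- \frac{15129992}{9} - 30 i \sqrt{3} \approx -1.6811 \cdot 10^{6} - 51.962 i$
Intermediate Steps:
$o{\left(h \right)} = - \frac{380}{9}$ ($o{\left(h \right)} = -9 + \frac{\left(-23\right) 13}{9} = -9 + \frac{1}{9} \left(-299\right) = -9 - \frac{299}{9} = - \frac{380}{9}$)
$\left(o{\left(1717 \right)} + b{\left(J{\left(-27 \right)} \right)}\right) - 1681068 = \left(- \frac{380}{9} - 10 \sqrt{-27}\right) - 1681068 = \left(- \frac{380}{9} - 10 \cdot 3 i \sqrt{3}\right) - 1681068 = \left(- \frac{380}{9} - 30 i \sqrt{3}\right) - 1681068 = - \frac{15129992}{9} - 30 i \sqrt{3}$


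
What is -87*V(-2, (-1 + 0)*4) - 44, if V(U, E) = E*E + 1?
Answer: -1523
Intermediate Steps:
V(U, E) = 1 + E² (V(U, E) = E² + 1 = 1 + E²)
-87*V(-2, (-1 + 0)*4) - 44 = -87*(1 + ((-1 + 0)*4)²) - 44 = -87*(1 + (-1*4)²) - 44 = -87*(1 + (-4)²) - 44 = -87*(1 + 16) - 44 = -87*17 - 44 = -1479 - 44 = -1523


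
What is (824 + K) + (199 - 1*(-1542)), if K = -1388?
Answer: 1177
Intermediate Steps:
(824 + K) + (199 - 1*(-1542)) = (824 - 1388) + (199 - 1*(-1542)) = -564 + (199 + 1542) = -564 + 1741 = 1177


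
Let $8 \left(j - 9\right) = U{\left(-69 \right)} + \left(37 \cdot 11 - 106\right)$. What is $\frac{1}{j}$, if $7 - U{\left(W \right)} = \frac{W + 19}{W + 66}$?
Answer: $\frac{12}{545} \approx 0.022018$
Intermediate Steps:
$U{\left(W \right)} = 7 - \frac{19 + W}{66 + W}$ ($U{\left(W \right)} = 7 - \frac{W + 19}{W + 66} = 7 - \frac{19 + W}{66 + W}$)
$j = \frac{545}{12}$ ($j = 9 + \frac{\frac{443 + 6 \left(-69\right)}{66 - 69} + \left(37 \cdot 11 - 106\right)}{8} = 9 + \frac{\frac{443 - 414}{-3} + \left(407 - 106\right)}{8} = 9 + \frac{\left(- \frac{1}{3}\right) 29 + 301}{8} = 9 + \frac{- \frac{29}{3} + 301}{8} = 9 + \frac{1}{8} \cdot \frac{874}{3} = 9 + \frac{437}{12} = \frac{545}{12} \approx 45.417$)
$\frac{1}{j} = \frac{1}{\frac{545}{12}} = \frac{12}{545}$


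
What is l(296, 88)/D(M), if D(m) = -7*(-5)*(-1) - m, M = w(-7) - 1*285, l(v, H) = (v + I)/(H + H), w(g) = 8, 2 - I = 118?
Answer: 45/10648 ≈ 0.0042261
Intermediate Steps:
I = -116 (I = 2 - 1*118 = 2 - 118 = -116)
l(v, H) = (-116 + v)/(2*H) (l(v, H) = (v - 116)/(H + H) = (-116 + v)/((2*H)) = (-116 + v)*(1/(2*H)) = (-116 + v)/(2*H))
M = -277 (M = 8 - 1*285 = 8 - 285 = -277)
D(m) = -35 - m (D(m) = 35*(-1) - m = -35 - m)
l(296, 88)/D(M) = ((1/2)*(-116 + 296)/88)/(-35 - 1*(-277)) = ((1/2)*(1/88)*180)/(-35 + 277) = (45/44)/242 = (45/44)*(1/242) = 45/10648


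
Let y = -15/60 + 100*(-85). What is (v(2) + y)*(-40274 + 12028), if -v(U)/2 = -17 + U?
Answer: 478501363/2 ≈ 2.3925e+8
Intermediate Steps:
y = -34001/4 (y = -15*1/60 - 8500 = -¼ - 8500 = -34001/4 ≈ -8500.3)
v(U) = 34 - 2*U (v(U) = -2*(-17 + U) = 34 - 2*U)
(v(2) + y)*(-40274 + 12028) = ((34 - 2*2) - 34001/4)*(-40274 + 12028) = ((34 - 4) - 34001/4)*(-28246) = (30 - 34001/4)*(-28246) = -33881/4*(-28246) = 478501363/2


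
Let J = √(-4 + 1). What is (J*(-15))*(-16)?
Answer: 240*I*√3 ≈ 415.69*I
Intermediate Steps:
J = I*√3 (J = √(-3) = I*√3 ≈ 1.732*I)
(J*(-15))*(-16) = ((I*√3)*(-15))*(-16) = -15*I*√3*(-16) = 240*I*√3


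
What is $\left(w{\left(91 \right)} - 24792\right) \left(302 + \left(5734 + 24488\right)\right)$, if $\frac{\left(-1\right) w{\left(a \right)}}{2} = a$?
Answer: $-762306376$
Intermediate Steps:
$w{\left(a \right)} = - 2 a$
$\left(w{\left(91 \right)} - 24792\right) \left(302 + \left(5734 + 24488\right)\right) = \left(\left(-2\right) 91 - 24792\right) \left(302 + \left(5734 + 24488\right)\right) = \left(-182 - 24792\right) \left(302 + 30222\right) = \left(-24974\right) 30524 = -762306376$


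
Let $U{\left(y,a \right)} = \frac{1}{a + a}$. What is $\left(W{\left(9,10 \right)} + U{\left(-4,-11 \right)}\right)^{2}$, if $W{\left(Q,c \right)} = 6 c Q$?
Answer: $\frac{141110641}{484} \approx 2.9155 \cdot 10^{5}$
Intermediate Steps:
$W{\left(Q,c \right)} = 6 Q c$
$U{\left(y,a \right)} = \frac{1}{2 a}$
$\left(W{\left(9,10 \right)} + U{\left(-4,-11 \right)}\right)^{2} = \left(6 \cdot 9 \cdot 10 + \frac{1}{2 \left(-11\right)}\right)^{2} = \left(540 + \frac{1}{2} \left(- \frac{1}{11}\right)\right)^{2} = \left(540 - \frac{1}{22}\right)^{2} = \left(\frac{11879}{22}\right)^{2} = \frac{141110641}{484}$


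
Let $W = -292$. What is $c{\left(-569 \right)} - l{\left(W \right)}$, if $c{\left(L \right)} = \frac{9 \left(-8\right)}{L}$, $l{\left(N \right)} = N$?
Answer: $\frac{166220}{569} \approx 292.13$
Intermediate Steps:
$c{\left(L \right)} = - \frac{72}{L}$
$c{\left(-569 \right)} - l{\left(W \right)} = - \frac{72}{-569} - -292 = \left(-72\right) \left(- \frac{1}{569}\right) + 292 = \frac{72}{569} + 292 = \frac{166220}{569}$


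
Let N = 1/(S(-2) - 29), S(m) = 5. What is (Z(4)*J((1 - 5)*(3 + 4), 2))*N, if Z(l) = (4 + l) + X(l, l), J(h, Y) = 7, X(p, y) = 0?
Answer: -7/3 ≈ -2.3333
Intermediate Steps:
Z(l) = 4 + l (Z(l) = (4 + l) + 0 = 4 + l)
N = -1/24 (N = 1/(5 - 29) = 1/(-24) = -1/24 ≈ -0.041667)
(Z(4)*J((1 - 5)*(3 + 4), 2))*N = ((4 + 4)*7)*(-1/24) = (8*7)*(-1/24) = 56*(-1/24) = -7/3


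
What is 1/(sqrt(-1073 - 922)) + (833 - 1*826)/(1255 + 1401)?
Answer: 7/2656 - I*sqrt(1995)/1995 ≈ 0.0026355 - 0.022389*I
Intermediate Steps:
1/(sqrt(-1073 - 922)) + (833 - 1*826)/(1255 + 1401) = 1/(sqrt(-1995)) + (833 - 826)/2656 = 1/(I*sqrt(1995)) + 7*(1/2656) = -I*sqrt(1995)/1995 + 7/2656 = 7/2656 - I*sqrt(1995)/1995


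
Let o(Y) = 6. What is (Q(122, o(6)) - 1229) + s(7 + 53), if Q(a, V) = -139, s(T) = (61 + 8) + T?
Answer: -1239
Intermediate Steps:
s(T) = 69 + T
(Q(122, o(6)) - 1229) + s(7 + 53) = (-139 - 1229) + (69 + (7 + 53)) = -1368 + (69 + 60) = -1368 + 129 = -1239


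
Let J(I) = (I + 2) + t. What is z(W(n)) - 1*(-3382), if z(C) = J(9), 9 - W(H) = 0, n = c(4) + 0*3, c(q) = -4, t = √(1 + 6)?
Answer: 3393 + √7 ≈ 3395.6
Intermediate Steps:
t = √7 ≈ 2.6458
n = -4 (n = -4 + 0*3 = -4 + 0 = -4)
W(H) = 9 (W(H) = 9 - 1*0 = 9 + 0 = 9)
J(I) = 2 + I + √7 (J(I) = (I + 2) + √7 = (2 + I) + √7 = 2 + I + √7)
z(C) = 11 + √7 (z(C) = 2 + 9 + √7 = 11 + √7)
z(W(n)) - 1*(-3382) = (11 + √7) - 1*(-3382) = (11 + √7) + 3382 = 3393 + √7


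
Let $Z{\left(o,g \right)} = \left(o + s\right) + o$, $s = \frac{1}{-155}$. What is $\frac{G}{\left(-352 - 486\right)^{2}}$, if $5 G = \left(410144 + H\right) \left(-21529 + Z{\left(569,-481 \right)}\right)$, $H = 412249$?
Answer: $- \frac{1299630125079}{272119550} \approx -4776.0$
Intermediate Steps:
$s = - \frac{1}{155} \approx -0.0064516$
$Z{\left(o,g \right)} = - \frac{1}{155} + 2 o$ ($Z{\left(o,g \right)} = \left(o - \frac{1}{155}\right) + o = \left(- \frac{1}{155} + o\right) + o = - \frac{1}{155} + 2 o$)
$G = - \frac{2599260250158}{775}$ ($G = \frac{\left(410144 + 412249\right) \left(-21529 + \left(- \frac{1}{155} + 2 \cdot 569\right)\right)}{5} = \frac{822393 \left(-21529 + \left(- \frac{1}{155} + 1138\right)\right)}{5} = \frac{822393 \left(-21529 + \frac{176389}{155}\right)}{5} = \frac{822393 \left(- \frac{3160606}{155}\right)}{5} = \frac{1}{5} \left(- \frac{2599260250158}{155}\right) = - \frac{2599260250158}{775} \approx -3.3539 \cdot 10^{9}$)
$\frac{G}{\left(-352 - 486\right)^{2}} = - \frac{2599260250158}{775 \left(-352 - 486\right)^{2}} = - \frac{2599260250158}{775 \left(-838\right)^{2}} = - \frac{2599260250158}{775 \cdot 702244} = \left(- \frac{2599260250158}{775}\right) \frac{1}{702244} = - \frac{1299630125079}{272119550}$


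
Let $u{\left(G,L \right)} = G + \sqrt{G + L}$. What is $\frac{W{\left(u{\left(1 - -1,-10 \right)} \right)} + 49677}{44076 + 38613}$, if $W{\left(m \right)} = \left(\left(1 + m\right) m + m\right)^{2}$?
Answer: $\frac{16463}{27563} \approx 0.59729$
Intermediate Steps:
$W{\left(m \right)} = \left(m + m \left(1 + m\right)\right)^{2}$ ($W{\left(m \right)} = \left(m \left(1 + m\right) + m\right)^{2} = \left(m + m \left(1 + m\right)\right)^{2}$)
$\frac{W{\left(u{\left(1 - -1,-10 \right)} \right)} + 49677}{44076 + 38613} = \frac{\left(\left(1 - -1\right) + \sqrt{\left(1 - -1\right) - 10}\right)^{2} \left(2 + \left(\left(1 - -1\right) + \sqrt{\left(1 - -1\right) - 10}\right)\right)^{2} + 49677}{44076 + 38613} = \frac{\left(\left(1 + 1\right) + \sqrt{\left(1 + 1\right) - 10}\right)^{2} \left(2 + \left(\left(1 + 1\right) + \sqrt{\left(1 + 1\right) - 10}\right)\right)^{2} + 49677}{82689} = \left(\left(2 + \sqrt{2 - 10}\right)^{2} \left(2 + \left(2 + \sqrt{2 - 10}\right)\right)^{2} + 49677\right) \frac{1}{82689} = \left(\left(2 + \sqrt{-8}\right)^{2} \left(2 + \left(2 + \sqrt{-8}\right)\right)^{2} + 49677\right) \frac{1}{82689} = \left(\left(2 + 2 i \sqrt{2}\right)^{2} \left(2 + \left(2 + 2 i \sqrt{2}\right)\right)^{2} + 49677\right) \frac{1}{82689} = \left(\left(2 + 2 i \sqrt{2}\right)^{2} \left(4 + 2 i \sqrt{2}\right)^{2} + 49677\right) \frac{1}{82689} = \left(49677 + \left(2 + 2 i \sqrt{2}\right)^{2} \left(4 + 2 i \sqrt{2}\right)^{2}\right) \frac{1}{82689} = \frac{16559}{27563} + \frac{\left(2 + 2 i \sqrt{2}\right)^{2} \left(4 + 2 i \sqrt{2}\right)^{2}}{82689}$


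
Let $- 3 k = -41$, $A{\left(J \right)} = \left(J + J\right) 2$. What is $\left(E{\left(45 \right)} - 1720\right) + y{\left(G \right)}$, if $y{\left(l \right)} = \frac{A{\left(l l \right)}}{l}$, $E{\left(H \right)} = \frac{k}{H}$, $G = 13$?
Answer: $- \frac{225139}{135} \approx -1667.7$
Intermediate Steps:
$A{\left(J \right)} = 4 J$ ($A{\left(J \right)} = 2 J 2 = 4 J$)
$k = \frac{41}{3}$ ($k = \left(- \frac{1}{3}\right) \left(-41\right) = \frac{41}{3} \approx 13.667$)
$E{\left(H \right)} = \frac{41}{3 H}$
$y{\left(l \right)} = 4 l$ ($y{\left(l \right)} = \frac{4 l l}{l} = \frac{4 l^{2}}{l} = 4 l$)
$\left(E{\left(45 \right)} - 1720\right) + y{\left(G \right)} = \left(\frac{41}{3 \cdot 45} - 1720\right) + 4 \cdot 13 = \left(\frac{41}{3} \cdot \frac{1}{45} - 1720\right) + 52 = \left(\frac{41}{135} - 1720\right) + 52 = - \frac{232159}{135} + 52 = - \frac{225139}{135}$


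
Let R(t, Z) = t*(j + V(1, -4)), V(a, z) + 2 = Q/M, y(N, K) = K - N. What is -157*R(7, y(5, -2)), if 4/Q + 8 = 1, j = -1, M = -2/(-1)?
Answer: 3611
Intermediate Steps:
M = 2 (M = -2*(-1) = 2)
Q = -4/7 (Q = 4/(-8 + 1) = 4/(-7) = 4*(-⅐) = -4/7 ≈ -0.57143)
V(a, z) = -16/7 (V(a, z) = -2 - 4/7/2 = -2 - 4/7*½ = -2 - 2/7 = -16/7)
R(t, Z) = -23*t/7 (R(t, Z) = t*(-1 - 16/7) = t*(-23/7) = -23*t/7)
-157*R(7, y(5, -2)) = -(-3611)*7/7 = -157*(-23) = 3611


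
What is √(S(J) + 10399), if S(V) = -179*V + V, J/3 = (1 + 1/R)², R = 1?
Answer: √8263 ≈ 90.901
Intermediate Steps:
J = 12 (J = 3*(1 + 1/1)² = 3*(1 + 1)² = 3*2² = 3*4 = 12)
S(V) = -178*V
√(S(J) + 10399) = √(-178*12 + 10399) = √(-2136 + 10399) = √8263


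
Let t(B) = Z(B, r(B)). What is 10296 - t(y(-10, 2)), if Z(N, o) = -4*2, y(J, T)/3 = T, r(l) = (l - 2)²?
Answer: 10304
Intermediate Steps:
r(l) = (-2 + l)²
y(J, T) = 3*T
Z(N, o) = -8
t(B) = -8
10296 - t(y(-10, 2)) = 10296 - 1*(-8) = 10296 + 8 = 10304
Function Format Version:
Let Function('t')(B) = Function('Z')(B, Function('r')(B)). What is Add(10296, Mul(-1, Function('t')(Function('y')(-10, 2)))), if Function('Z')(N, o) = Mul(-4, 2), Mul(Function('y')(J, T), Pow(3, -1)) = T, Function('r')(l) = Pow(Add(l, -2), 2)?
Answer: 10304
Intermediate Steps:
Function('r')(l) = Pow(Add(-2, l), 2)
Function('y')(J, T) = Mul(3, T)
Function('Z')(N, o) = -8
Function('t')(B) = -8
Add(10296, Mul(-1, Function('t')(Function('y')(-10, 2)))) = Add(10296, Mul(-1, -8)) = Add(10296, 8) = 10304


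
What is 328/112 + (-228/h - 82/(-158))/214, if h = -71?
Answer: 12376572/4201141 ≈ 2.9460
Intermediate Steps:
328/112 + (-228/h - 82/(-158))/214 = 328/112 + (-228/(-71) - 82/(-158))/214 = 328*(1/112) + (-228*(-1/71) - 82*(-1/158))*(1/214) = 41/14 + (228/71 + 41/79)*(1/214) = 41/14 + (20923/5609)*(1/214) = 41/14 + 20923/1200326 = 12376572/4201141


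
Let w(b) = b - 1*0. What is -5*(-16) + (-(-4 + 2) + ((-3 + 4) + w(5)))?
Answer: 88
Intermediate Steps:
w(b) = b (w(b) = b + 0 = b)
-5*(-16) + (-(-4 + 2) + ((-3 + 4) + w(5))) = -5*(-16) + (-(-4 + 2) + ((-3 + 4) + 5)) = 80 + (-1*(-2) + (1 + 5)) = 80 + (2 + 6) = 80 + 8 = 88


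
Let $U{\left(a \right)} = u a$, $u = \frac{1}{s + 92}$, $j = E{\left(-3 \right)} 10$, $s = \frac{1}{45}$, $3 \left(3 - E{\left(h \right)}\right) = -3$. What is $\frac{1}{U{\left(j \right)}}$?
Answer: $\frac{4141}{1800} \approx 2.3006$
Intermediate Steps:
$E{\left(h \right)} = 4$ ($E{\left(h \right)} = 3 - -1 = 3 + 1 = 4$)
$s = \frac{1}{45} \approx 0.022222$
$j = 40$ ($j = 4 \cdot 10 = 40$)
$u = \frac{45}{4141}$ ($u = \frac{1}{\frac{1}{45} + 92} = \frac{1}{\frac{4141}{45}} = \frac{45}{4141} \approx 0.010867$)
$U{\left(a \right)} = \frac{45 a}{4141}$
$\frac{1}{U{\left(j \right)}} = \frac{1}{\frac{45}{4141} \cdot 40} = \frac{1}{\frac{1800}{4141}} = \frac{4141}{1800}$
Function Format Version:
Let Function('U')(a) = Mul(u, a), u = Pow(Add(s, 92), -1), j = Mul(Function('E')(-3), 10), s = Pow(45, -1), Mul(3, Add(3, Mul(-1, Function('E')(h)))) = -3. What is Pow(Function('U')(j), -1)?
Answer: Rational(4141, 1800) ≈ 2.3006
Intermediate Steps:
Function('E')(h) = 4 (Function('E')(h) = Add(3, Mul(Rational(-1, 3), -3)) = Add(3, 1) = 4)
s = Rational(1, 45) ≈ 0.022222
j = 40 (j = Mul(4, 10) = 40)
u = Rational(45, 4141) (u = Pow(Add(Rational(1, 45), 92), -1) = Pow(Rational(4141, 45), -1) = Rational(45, 4141) ≈ 0.010867)
Function('U')(a) = Mul(Rational(45, 4141), a)
Pow(Function('U')(j), -1) = Pow(Mul(Rational(45, 4141), 40), -1) = Pow(Rational(1800, 4141), -1) = Rational(4141, 1800)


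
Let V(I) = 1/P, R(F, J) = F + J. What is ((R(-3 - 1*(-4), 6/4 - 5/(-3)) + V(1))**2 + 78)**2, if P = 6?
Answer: 758641/81 ≈ 9365.9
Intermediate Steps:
V(I) = 1/6
((R(-3 - 1*(-4), 6/4 - 5/(-3)) + V(1))**2 + 78)**2 = ((((-3 - 1*(-4)) + (6/4 - 5/(-3))) + 1/6)**2 + 78)**2 = ((((-3 + 4) + (6*(1/4) - 5*(-1/3))) + 1/6)**2 + 78)**2 = (((1 + (3/2 + 5/3)) + 1/6)**2 + 78)**2 = (((1 + 19/6) + 1/6)**2 + 78)**2 = ((25/6 + 1/6)**2 + 78)**2 = ((13/3)**2 + 78)**2 = (169/9 + 78)**2 = (871/9)**2 = 758641/81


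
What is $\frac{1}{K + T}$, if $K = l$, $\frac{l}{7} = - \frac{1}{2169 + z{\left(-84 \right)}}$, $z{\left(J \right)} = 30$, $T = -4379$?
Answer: $- \frac{2199}{9629428} \approx -0.00022836$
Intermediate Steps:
$l = - \frac{7}{2199}$ ($l = 7 \left(- \frac{1}{2169 + 30}\right) = 7 \left(- \frac{1}{2199}\right) = - \frac{7}{2199} \approx -0.0031833$)
$K = - \frac{7}{2199} \approx -0.0031833$
$\frac{1}{K + T} = \frac{1}{- \frac{7}{2199} - 4379} = \frac{1}{- \frac{9629428}{2199}} = - \frac{2199}{9629428}$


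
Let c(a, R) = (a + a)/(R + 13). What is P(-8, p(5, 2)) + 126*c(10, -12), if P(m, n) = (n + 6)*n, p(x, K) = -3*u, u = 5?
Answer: 2655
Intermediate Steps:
p(x, K) = -15 (p(x, K) = -3*5 = -15)
c(a, R) = 2*a/(13 + R) (c(a, R) = (2*a)/(13 + R) = 2*a/(13 + R))
P(m, n) = n*(6 + n) (P(m, n) = (6 + n)*n = n*(6 + n))
P(-8, p(5, 2)) + 126*c(10, -12) = -15*(6 - 15) + 126*(2*10/(13 - 12)) = -15*(-9) + 126*(2*10/1) = 135 + 126*(2*10*1) = 135 + 126*20 = 135 + 2520 = 2655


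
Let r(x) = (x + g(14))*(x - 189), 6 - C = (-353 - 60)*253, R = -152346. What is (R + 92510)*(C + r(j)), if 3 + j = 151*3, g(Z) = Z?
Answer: -13498941764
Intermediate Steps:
j = 450 (j = -3 + 151*3 = -3 + 453 = 450)
C = 104495 (C = 6 - (-353 - 60)*253 = 6 - (-413)*253 = 6 - 1*(-104489) = 6 + 104489 = 104495)
r(x) = (-189 + x)*(14 + x) (r(x) = (x + 14)*(x - 189) = (14 + x)*(-189 + x) = (-189 + x)*(14 + x))
(R + 92510)*(C + r(j)) = (-152346 + 92510)*(104495 + (-2646 + 450**2 - 175*450)) = -59836*(104495 + (-2646 + 202500 - 78750)) = -59836*(104495 + 121104) = -59836*225599 = -13498941764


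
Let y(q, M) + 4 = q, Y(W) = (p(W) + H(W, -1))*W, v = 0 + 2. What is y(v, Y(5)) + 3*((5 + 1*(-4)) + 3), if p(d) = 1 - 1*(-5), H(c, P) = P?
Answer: 10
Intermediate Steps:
p(d) = 6 (p(d) = 1 + 5 = 6)
v = 2
Y(W) = 5*W (Y(W) = (6 - 1)*W = 5*W)
y(q, M) = -4 + q
y(v, Y(5)) + 3*((5 + 1*(-4)) + 3) = (-4 + 2) + 3*((5 + 1*(-4)) + 3) = -2 + 3*((5 - 4) + 3) = -2 + 3*(1 + 3) = -2 + 3*4 = -2 + 12 = 10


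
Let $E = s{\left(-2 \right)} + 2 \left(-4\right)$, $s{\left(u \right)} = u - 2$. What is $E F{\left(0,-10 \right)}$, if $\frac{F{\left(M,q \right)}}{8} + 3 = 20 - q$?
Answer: $-2592$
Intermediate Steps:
$s{\left(u \right)} = -2 + u$
$E = -12$ ($E = \left(-2 - 2\right) + 2 \left(-4\right) = -4 - 8 = -12$)
$F{\left(M,q \right)} = 136 - 8 q$ ($F{\left(M,q \right)} = -24 + 8 \left(20 - q\right) = -24 - \left(-160 + 8 q\right) = 136 - 8 q$)
$E F{\left(0,-10 \right)} = - 12 \left(136 - -80\right) = - 12 \left(136 + 80\right) = \left(-12\right) 216 = -2592$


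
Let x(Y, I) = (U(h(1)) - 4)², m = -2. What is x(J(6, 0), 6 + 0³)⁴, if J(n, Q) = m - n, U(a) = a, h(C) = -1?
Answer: 390625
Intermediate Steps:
J(n, Q) = -2 - n
x(Y, I) = 25 (x(Y, I) = (-1 - 4)² = (-5)² = 25)
x(J(6, 0), 6 + 0³)⁴ = 25⁴ = 390625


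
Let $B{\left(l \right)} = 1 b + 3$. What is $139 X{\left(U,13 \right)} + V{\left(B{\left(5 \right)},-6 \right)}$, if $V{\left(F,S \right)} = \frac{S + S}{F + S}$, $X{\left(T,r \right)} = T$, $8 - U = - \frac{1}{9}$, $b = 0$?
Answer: $\frac{10183}{9} \approx 1131.4$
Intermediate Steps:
$U = \frac{73}{9}$ ($U = 8 - - \frac{1}{9} = 8 + \frac{1}{9} = \frac{73}{9} \approx 8.1111$)
$B{\left(l \right)} = 3$ ($B{\left(l \right)} = 1 \cdot 0 + 3 = 0 + 3 = 3$)
$V{\left(F,S \right)} = \frac{2 S}{F + S}$
$139 X{\left(U,13 \right)} + V{\left(B{\left(5 \right)},-6 \right)} = 139 \cdot \frac{73}{9} + 2 \left(-6\right) \frac{1}{3 - 6} = \frac{10147}{9} + 2 \left(-6\right) \frac{1}{-3} = \frac{10147}{9} + 2 \left(-6\right) \left(- \frac{1}{3}\right) = \frac{10147}{9} + 4 = \frac{10183}{9}$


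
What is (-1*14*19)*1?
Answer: -266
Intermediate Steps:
(-1*14*19)*1 = -14*19*1 = -266*1 = -266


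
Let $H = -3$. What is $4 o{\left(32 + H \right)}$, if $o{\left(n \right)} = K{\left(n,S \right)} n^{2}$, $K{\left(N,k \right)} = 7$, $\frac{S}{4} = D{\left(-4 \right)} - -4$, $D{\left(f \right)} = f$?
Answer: $23548$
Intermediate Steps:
$S = 0$ ($S = 4 \left(-4 - -4\right) = 4 \left(-4 + 4\right) = 4 \cdot 0 = 0$)
$o{\left(n \right)} = 7 n^{2}$
$4 o{\left(32 + H \right)} = 4 \cdot 7 \left(32 - 3\right)^{2} = 4 \cdot 7 \cdot 29^{2} = 4 \cdot 7 \cdot 841 = 4 \cdot 5887 = 23548$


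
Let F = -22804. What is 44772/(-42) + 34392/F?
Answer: -6085864/5701 ≈ -1067.5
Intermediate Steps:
44772/(-42) + 34392/F = 44772/(-42) + 34392/(-22804) = 44772*(-1/42) + 34392*(-1/22804) = -1066 - 8598/5701 = -6085864/5701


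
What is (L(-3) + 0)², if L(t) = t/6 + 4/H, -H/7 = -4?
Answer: 25/196 ≈ 0.12755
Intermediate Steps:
H = 28 (H = -7*(-4) = 28)
L(t) = ⅐ + t/6 (L(t) = t/6 + 4/28 = t*(⅙) + 4*(1/28) = t/6 + ⅐ = ⅐ + t/6)
(L(-3) + 0)² = ((⅐ + (⅙)*(-3)) + 0)² = ((⅐ - ½) + 0)² = (-5/14 + 0)² = (-5/14)² = 25/196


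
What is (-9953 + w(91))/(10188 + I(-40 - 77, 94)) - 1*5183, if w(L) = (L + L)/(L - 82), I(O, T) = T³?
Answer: -39219580879/7566948 ≈ -5183.0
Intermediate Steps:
w(L) = 2*L/(-82 + L) (w(L) = (2*L)/(-82 + L) = 2*L/(-82 + L))
(-9953 + w(91))/(10188 + I(-40 - 77, 94)) - 1*5183 = (-9953 + 2*91/(-82 + 91))/(10188 + 94³) - 1*5183 = (-9953 + 2*91/9)/(10188 + 830584) - 5183 = (-9953 + 2*91*(⅑))/840772 - 5183 = (-9953 + 182/9)*(1/840772) - 5183 = -89395/9*1/840772 - 5183 = -89395/7566948 - 5183 = -39219580879/7566948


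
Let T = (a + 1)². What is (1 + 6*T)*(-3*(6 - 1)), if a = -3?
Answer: -375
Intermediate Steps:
T = 4 (T = (-3 + 1)² = (-2)² = 4)
(1 + 6*T)*(-3*(6 - 1)) = (1 + 6*4)*(-3*(6 - 1)) = (1 + 24)*(-3*5) = 25*(-15) = -375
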